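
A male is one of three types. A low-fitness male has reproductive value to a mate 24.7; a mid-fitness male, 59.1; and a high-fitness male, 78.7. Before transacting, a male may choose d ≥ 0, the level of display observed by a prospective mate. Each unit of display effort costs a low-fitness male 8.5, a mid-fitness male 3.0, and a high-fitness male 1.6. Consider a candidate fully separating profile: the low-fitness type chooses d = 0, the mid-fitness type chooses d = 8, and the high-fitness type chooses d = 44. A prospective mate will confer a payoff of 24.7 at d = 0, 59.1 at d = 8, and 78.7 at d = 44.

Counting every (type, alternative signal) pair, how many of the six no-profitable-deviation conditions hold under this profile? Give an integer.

Mid-fitness (own payoff 59.1 − 3.0×8 = 35.1): to d=0 gives 24.7 → no gain ✓; to d=44 gives 78.7 − 3.0×44 = -53.3 → no gain ✓.
High-fitness (own payoff 78.7 − 1.6×44 = 8.3): to d=0 gives 24.7 → profitable ✗; to d=8 gives 59.1 − 1.6×8 = 46.3 → profitable ✗.
Low-fitness (own payoff 24.7): to d=8 gives 59.1 − 8.5×8 = -8.9 → no gain ✓; to d=44 gives 78.7 − 8.5×44 = -295.3 → no gain ✓.
4 of the 6 constraints hold; not an equilibrium.

4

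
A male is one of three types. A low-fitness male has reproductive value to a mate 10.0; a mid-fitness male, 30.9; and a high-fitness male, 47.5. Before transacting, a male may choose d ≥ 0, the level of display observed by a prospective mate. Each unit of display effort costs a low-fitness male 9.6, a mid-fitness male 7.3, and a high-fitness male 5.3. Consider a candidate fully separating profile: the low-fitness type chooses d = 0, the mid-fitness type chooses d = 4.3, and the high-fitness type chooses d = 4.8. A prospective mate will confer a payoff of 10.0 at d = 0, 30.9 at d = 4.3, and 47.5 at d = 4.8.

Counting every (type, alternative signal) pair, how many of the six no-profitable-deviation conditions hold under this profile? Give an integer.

4

Low-fitness (own payoff 10.0): to d=4.3 gives 30.9 − 9.6×4.3 = -10.38 → no gain ✓; to d=4.8 gives 47.5 − 9.6×4.8 = 1.42 → no gain ✓.
High-fitness (own payoff 47.5 − 5.3×4.8 = 22.06): to d=0 gives 10.0 → no gain ✓; to d=4.3 gives 30.9 − 5.3×4.3 = 8.11 → no gain ✓.
Mid-fitness (own payoff 30.9 − 7.3×4.3 = -0.49): to d=0 gives 10.0 → profitable ✗; to d=4.8 gives 47.5 − 7.3×4.8 = 12.46 → profitable ✗.
4 of the 6 constraints hold; not an equilibrium.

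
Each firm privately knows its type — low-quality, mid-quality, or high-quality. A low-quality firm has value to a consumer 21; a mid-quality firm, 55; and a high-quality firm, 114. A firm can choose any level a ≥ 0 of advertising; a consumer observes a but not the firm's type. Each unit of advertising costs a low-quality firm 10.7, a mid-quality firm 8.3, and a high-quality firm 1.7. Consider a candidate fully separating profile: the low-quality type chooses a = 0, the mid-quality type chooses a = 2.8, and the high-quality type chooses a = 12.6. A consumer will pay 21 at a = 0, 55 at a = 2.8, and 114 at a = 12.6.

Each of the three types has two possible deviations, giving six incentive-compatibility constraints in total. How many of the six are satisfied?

5

High-quality (own payoff 114 − 1.7×12.6 = 92.58): to a=0 gives 21 → no gain ✓; to a=2.8 gives 55 − 1.7×2.8 = 50.24 → no gain ✓.
Low-quality (own payoff 21): to a=2.8 gives 55 − 10.7×2.8 = 25.04 → profitable ✗; to a=12.6 gives 114 − 10.7×12.6 = -20.82 → no gain ✓.
Mid-quality (own payoff 55 − 8.3×2.8 = 31.76): to a=0 gives 21 → no gain ✓; to a=12.6 gives 114 − 8.3×12.6 = 9.42 → no gain ✓.
5 of the 6 constraints hold; not an equilibrium.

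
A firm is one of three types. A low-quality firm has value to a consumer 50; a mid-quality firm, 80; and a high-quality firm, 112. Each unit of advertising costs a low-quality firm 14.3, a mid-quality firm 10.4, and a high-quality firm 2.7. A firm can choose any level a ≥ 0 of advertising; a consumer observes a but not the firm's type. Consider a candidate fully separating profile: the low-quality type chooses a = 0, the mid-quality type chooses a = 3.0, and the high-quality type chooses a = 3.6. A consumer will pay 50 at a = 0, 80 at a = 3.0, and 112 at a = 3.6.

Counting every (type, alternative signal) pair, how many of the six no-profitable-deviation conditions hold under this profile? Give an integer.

3

Low-quality (own payoff 50): to a=3.0 gives 80 − 14.3×3.0 = 37.1 → no gain ✓; to a=3.6 gives 112 − 14.3×3.6 = 60.52 → profitable ✗.
High-quality (own payoff 112 − 2.7×3.6 = 102.28): to a=0 gives 50 → no gain ✓; to a=3.0 gives 80 − 2.7×3.0 = 71.9 → no gain ✓.
Mid-quality (own payoff 80 − 10.4×3.0 = 48.8): to a=0 gives 50 → profitable ✗; to a=3.6 gives 112 − 10.4×3.6 = 74.56 → profitable ✗.
3 of the 6 constraints hold; not an equilibrium.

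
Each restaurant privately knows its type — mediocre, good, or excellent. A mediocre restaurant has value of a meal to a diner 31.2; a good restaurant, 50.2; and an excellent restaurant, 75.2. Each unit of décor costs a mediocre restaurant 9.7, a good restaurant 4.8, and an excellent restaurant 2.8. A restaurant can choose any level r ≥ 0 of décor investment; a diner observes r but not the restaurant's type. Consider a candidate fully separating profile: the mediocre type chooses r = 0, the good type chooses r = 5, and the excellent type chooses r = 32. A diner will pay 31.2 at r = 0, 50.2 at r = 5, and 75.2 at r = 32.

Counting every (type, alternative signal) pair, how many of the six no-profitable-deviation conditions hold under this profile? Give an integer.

Mediocre (own payoff 31.2): to r=5 gives 50.2 − 9.7×5 = 1.7 → no gain ✓; to r=32 gives 75.2 − 9.7×32 = -235.2 → no gain ✓.
Good (own payoff 50.2 − 4.8×5 = 26.2): to r=0 gives 31.2 → profitable ✗; to r=32 gives 75.2 − 4.8×32 = -78.4 → no gain ✓.
Excellent (own payoff 75.2 − 2.8×32 = -14.4): to r=0 gives 31.2 → profitable ✗; to r=5 gives 50.2 − 2.8×5 = 36.2 → profitable ✗.
3 of the 6 constraints hold; not an equilibrium.

3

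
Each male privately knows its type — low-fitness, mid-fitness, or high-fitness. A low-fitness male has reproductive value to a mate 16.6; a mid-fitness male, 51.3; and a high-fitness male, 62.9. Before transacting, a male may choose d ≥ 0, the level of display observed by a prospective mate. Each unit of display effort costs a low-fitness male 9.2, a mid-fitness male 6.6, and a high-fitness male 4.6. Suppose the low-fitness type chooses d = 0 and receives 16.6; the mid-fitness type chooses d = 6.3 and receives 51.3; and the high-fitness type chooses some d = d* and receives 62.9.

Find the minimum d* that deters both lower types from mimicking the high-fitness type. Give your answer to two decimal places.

Low-fitness type (on-path payoff 16.6) won't mimic when 16.6 ≥ 62.9 − 9.2·d*, i.e. d* ≥ 5.03.
Mid-fitness type (on-path payoff 51.3 − 6.6×6.3 = 9.72) won't mimic when 9.72 ≥ 62.9 − 6.6·d*, i.e. d* ≥ 8.06.
Both must hold, so d* = max(5.03, 8.06) = 8.06. The mid-fitness type's constraint binds.

8.06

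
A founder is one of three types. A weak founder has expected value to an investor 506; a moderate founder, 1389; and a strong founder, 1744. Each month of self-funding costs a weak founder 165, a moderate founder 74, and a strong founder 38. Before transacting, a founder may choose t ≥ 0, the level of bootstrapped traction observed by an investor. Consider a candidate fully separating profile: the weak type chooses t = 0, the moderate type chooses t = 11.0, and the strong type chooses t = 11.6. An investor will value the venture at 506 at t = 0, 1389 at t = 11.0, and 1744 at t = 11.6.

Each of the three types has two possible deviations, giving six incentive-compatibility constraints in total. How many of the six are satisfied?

Strong (own payoff 1744 − 38×11.6 = 1303.2): to t=0 gives 506 → no gain ✓; to t=11.0 gives 1389 − 38×11.0 = 971 → no gain ✓.
Weak (own payoff 506): to t=11.0 gives 1389 − 165×11.0 = -426 → no gain ✓; to t=11.6 gives 1744 − 165×11.6 = -170 → no gain ✓.
Moderate (own payoff 1389 − 74×11.0 = 575): to t=0 gives 506 → no gain ✓; to t=11.6 gives 1744 − 74×11.6 = 885.6 → profitable ✗.
5 of the 6 constraints hold; not an equilibrium.

5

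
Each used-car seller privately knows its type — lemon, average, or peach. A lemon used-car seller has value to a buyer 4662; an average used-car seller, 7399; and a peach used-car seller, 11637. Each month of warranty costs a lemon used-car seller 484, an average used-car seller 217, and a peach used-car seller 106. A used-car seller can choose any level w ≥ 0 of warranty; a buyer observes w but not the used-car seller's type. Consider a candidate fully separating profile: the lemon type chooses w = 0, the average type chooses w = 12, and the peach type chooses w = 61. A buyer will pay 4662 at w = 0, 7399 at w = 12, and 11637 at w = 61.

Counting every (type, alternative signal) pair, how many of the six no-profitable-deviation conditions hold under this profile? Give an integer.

5

Average (own payoff 7399 − 217×12 = 4795): to w=0 gives 4662 → no gain ✓; to w=61 gives 11637 − 217×61 = -1600 → no gain ✓.
Lemon (own payoff 4662): to w=12 gives 7399 − 484×12 = 1591 → no gain ✓; to w=61 gives 11637 − 484×61 = -17887 → no gain ✓.
Peach (own payoff 11637 − 106×61 = 5171): to w=0 gives 4662 → no gain ✓; to w=12 gives 7399 − 106×12 = 6127 → profitable ✗.
5 of the 6 constraints hold; not an equilibrium.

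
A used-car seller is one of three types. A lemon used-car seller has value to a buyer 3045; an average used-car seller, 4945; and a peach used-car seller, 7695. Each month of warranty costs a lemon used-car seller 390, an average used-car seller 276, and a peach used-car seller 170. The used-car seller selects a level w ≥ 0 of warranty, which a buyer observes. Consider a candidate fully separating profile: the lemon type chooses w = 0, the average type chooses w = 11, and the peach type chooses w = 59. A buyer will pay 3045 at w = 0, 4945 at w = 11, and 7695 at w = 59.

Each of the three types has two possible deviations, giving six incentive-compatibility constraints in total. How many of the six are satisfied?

Average (own payoff 4945 − 276×11 = 1909): to w=0 gives 3045 → profitable ✗; to w=59 gives 7695 − 276×59 = -8589 → no gain ✓.
Peach (own payoff 7695 − 170×59 = -2335): to w=0 gives 3045 → profitable ✗; to w=11 gives 4945 − 170×11 = 3075 → profitable ✗.
Lemon (own payoff 3045): to w=11 gives 4945 − 390×11 = 655 → no gain ✓; to w=59 gives 7695 − 390×59 = -15315 → no gain ✓.
3 of the 6 constraints hold; not an equilibrium.

3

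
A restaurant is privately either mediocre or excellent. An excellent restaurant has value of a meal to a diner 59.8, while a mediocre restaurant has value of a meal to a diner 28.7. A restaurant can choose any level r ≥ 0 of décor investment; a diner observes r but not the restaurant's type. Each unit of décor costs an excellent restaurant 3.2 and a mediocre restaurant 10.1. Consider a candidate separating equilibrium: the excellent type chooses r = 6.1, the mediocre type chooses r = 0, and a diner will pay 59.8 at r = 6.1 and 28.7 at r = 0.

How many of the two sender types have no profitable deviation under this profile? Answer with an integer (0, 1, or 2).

2

Mediocre type: stay at 0 → 28.7; mimic → 59.8 − 10.1 × 6.1 = -1.81. IC holds (28.7 ≥ -1.81).
Excellent type: signal → 59.8 − 3.2 × 6.1 = 40.28; deviate to 0 → 28.7. IC holds (40.28 ≥ 28.7).
2 of 2 constraints hold, so this is a separating equilibrium.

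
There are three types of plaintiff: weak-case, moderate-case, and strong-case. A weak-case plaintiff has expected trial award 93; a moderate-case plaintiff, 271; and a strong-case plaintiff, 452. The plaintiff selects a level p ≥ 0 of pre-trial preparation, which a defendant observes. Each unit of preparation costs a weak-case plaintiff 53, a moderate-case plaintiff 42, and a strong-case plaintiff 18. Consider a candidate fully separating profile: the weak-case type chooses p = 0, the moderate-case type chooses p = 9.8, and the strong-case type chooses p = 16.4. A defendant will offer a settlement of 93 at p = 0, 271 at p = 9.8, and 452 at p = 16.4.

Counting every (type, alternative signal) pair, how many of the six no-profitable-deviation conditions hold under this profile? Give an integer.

5

Strong-case (own payoff 452 − 18×16.4 = 156.8): to p=0 gives 93 → no gain ✓; to p=9.8 gives 271 − 18×9.8 = 94.6 → no gain ✓.
Moderate-case (own payoff 271 − 42×9.8 = -140.6): to p=0 gives 93 → profitable ✗; to p=16.4 gives 452 − 42×16.4 = -236.8 → no gain ✓.
Weak-case (own payoff 93): to p=9.8 gives 271 − 53×9.8 = -248.4 → no gain ✓; to p=16.4 gives 452 − 53×16.4 = -417.2 → no gain ✓.
5 of the 6 constraints hold; not an equilibrium.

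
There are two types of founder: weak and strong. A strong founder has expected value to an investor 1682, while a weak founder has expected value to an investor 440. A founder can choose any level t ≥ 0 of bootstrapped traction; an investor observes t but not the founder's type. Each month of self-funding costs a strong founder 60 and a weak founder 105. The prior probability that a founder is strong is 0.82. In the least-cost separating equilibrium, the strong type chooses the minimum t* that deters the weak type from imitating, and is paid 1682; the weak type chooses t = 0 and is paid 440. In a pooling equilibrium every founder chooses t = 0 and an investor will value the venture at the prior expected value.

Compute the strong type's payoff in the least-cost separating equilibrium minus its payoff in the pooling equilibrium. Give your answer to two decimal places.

-486.15

Least-cost separating signal: t* solves 440 = 1682 − 105·t*, so t* = (1682 − 440)/105 ≈ 11.8286.
Strong type's separating payoff: 1682 − 60 × t* = 1682 − 60 × (1682 − 440)/105 = 1682 − 74520/105 ≈ 972.2857.
Pooling payoff: 0.82 × 1682 + 0.18 × 440 = 1458.44.
Difference: 972.2857 − 1458.44 = -486.1543, i.e. -486.15 to two decimal places.
The strong type would prefer the pooling outcome.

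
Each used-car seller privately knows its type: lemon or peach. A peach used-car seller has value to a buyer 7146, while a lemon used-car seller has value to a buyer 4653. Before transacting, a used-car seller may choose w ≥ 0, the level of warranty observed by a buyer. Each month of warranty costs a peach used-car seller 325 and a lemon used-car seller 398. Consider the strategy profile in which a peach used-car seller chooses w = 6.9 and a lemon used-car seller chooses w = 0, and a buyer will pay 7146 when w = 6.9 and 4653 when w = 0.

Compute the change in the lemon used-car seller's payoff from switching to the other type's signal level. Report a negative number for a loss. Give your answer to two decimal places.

-253.20

Playing w = 0 the lemon used-car seller receives 4653.
Deviating to w = 6.9 brings payment 7146 at cost 398 × 6.9 = 2746.2, netting 4399.8.
Gain from deviating: 4399.8 − 4653 = -253.20.
The gain is negative, so the lemon type's incentive-compatibility constraint is satisfied.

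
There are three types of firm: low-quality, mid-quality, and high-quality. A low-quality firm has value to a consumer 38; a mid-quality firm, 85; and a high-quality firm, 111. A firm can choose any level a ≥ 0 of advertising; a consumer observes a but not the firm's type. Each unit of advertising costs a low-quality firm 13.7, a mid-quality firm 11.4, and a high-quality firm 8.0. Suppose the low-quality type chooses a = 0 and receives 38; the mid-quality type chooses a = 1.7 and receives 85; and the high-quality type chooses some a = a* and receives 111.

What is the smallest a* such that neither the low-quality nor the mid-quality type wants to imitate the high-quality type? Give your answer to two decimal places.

5.33

Mid-quality type (on-path payoff 85 − 11.4×1.7 = 65.62) won't mimic when 65.62 ≥ 111 − 11.4·a*, i.e. a* ≥ 3.98.
Low-quality type (on-path payoff 38) won't mimic when 38 ≥ 111 − 13.7·a*, i.e. a* ≥ 5.33.
Both must hold, so a* = max(5.33, 3.98) = 5.33. The low-quality type's constraint binds.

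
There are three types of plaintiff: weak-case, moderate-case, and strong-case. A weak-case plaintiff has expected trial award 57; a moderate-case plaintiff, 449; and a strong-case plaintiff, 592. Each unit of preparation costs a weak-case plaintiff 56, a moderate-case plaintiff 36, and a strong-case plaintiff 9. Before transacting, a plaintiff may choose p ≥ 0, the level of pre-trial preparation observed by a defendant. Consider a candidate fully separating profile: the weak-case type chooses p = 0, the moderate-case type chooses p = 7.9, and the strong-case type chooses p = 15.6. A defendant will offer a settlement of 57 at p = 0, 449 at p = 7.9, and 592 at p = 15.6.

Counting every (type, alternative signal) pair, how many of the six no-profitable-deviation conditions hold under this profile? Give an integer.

Strong-case (own payoff 592 − 9×15.6 = 451.6): to p=0 gives 57 → no gain ✓; to p=7.9 gives 449 − 9×7.9 = 377.9 → no gain ✓.
Weak-case (own payoff 57): to p=7.9 gives 449 − 56×7.9 = 6.6 → no gain ✓; to p=15.6 gives 592 − 56×15.6 = -281.6 → no gain ✓.
Moderate-case (own payoff 449 − 36×7.9 = 164.6): to p=0 gives 57 → no gain ✓; to p=15.6 gives 592 − 36×15.6 = 30.4 → no gain ✓.
6 of the 6 constraints hold; this profile is a separating equilibrium.

6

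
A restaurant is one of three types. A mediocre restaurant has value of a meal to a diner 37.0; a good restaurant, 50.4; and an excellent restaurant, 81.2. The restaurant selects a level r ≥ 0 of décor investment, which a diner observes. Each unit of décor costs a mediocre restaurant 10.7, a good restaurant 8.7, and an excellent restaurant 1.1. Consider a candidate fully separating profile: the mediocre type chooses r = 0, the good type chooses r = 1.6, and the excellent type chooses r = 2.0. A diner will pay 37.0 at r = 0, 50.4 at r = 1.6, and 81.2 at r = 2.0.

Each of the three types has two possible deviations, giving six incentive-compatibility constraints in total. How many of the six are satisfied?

3

Excellent (own payoff 81.2 − 1.1×2.0 = 79): to r=0 gives 37.0 → no gain ✓; to r=1.6 gives 50.4 − 1.1×1.6 = 48.64 → no gain ✓.
Good (own payoff 50.4 − 8.7×1.6 = 36.48): to r=0 gives 37.0 → profitable ✗; to r=2.0 gives 81.2 − 8.7×2.0 = 63.8 → profitable ✗.
Mediocre (own payoff 37.0): to r=1.6 gives 50.4 − 10.7×1.6 = 33.28 → no gain ✓; to r=2.0 gives 81.2 − 10.7×2.0 = 59.8 → profitable ✗.
3 of the 6 constraints hold; not an equilibrium.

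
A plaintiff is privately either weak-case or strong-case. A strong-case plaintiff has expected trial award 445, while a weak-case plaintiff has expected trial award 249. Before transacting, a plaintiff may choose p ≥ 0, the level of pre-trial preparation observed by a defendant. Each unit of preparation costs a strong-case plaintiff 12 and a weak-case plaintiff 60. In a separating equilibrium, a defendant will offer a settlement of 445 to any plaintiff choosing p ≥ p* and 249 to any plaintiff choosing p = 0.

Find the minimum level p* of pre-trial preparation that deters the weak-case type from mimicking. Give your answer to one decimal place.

A weak-case plaintiff choosing p = 0 receives 249.
Imitating at p* instead would pay 445 at cost 60·p*, netting 445 − 60·p*.
Indifference: 249 = 445 − 60·p*, so p* = (445 − 249) / 60 ≈ 3.3.
This is the weak-case type's binding incentive-compatibility constraint; any p ≥ 3.3 sustains separation on that side.

3.3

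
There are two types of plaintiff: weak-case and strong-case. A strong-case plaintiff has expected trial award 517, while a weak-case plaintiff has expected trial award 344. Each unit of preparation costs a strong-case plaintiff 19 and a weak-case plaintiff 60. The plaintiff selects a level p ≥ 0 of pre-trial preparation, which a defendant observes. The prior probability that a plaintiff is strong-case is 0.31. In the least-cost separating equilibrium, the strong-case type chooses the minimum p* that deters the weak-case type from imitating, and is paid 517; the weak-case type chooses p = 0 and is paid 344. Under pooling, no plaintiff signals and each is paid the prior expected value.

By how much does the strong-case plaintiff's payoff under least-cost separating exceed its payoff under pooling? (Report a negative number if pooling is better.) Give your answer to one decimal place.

64.6

Least-cost separating signal: p* solves 344 = 517 − 60·p*, so p* = (517 − 344)/60 ≈ 2.8833.
Strong-case type's separating payoff: 517 − 19 × p* = 517 − 19 × (517 − 344)/60 = 517 − 3287/60 ≈ 462.217.
Pooling payoff: 0.31 × 517 + 0.69 × 344 = 397.63.
Difference: 462.217 − 397.63 = 64.587, i.e. 64.6 to one decimal place.
The strong-case type prefers to separate.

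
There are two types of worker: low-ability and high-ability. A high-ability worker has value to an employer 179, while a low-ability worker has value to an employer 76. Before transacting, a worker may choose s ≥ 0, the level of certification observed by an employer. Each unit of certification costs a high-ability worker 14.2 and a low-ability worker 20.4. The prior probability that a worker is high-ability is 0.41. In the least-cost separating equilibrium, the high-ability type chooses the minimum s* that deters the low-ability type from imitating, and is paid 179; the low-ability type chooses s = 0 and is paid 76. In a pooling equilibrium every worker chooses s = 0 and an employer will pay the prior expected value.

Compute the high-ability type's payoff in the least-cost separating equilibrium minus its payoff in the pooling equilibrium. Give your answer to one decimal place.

Least-cost separating signal: s* solves 76 = 179 − 20.4·s*, so s* = (179 − 76)/20.4 ≈ 5.0490.
High-ability type's separating payoff: 179 − 14.2 × s* = 179 − 14.2 × (179 − 76)/20.4 = 179 − 1462.6/20.4 ≈ 107.304.
Pooling payoff: 0.41 × 179 + 0.59 × 76 = 118.23.
Difference: 107.304 − 118.23 = -10.926, i.e. -10.9 to one decimal place.
The high-ability type would prefer the pooling outcome.

-10.9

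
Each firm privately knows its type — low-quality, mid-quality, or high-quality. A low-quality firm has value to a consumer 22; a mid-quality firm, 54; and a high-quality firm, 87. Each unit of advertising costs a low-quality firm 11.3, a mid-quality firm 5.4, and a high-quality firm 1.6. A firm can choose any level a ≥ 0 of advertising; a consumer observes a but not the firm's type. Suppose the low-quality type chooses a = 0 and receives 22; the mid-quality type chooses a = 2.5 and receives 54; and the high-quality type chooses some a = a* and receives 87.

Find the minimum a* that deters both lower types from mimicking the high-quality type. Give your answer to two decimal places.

Mid-quality type (on-path payoff 54 − 5.4×2.5 = 40.5) won't mimic when 40.5 ≥ 87 − 5.4·a*, i.e. a* ≥ 8.61.
Low-quality type (on-path payoff 22) won't mimic when 22 ≥ 87 − 11.3·a*, i.e. a* ≥ 5.75.
Both must hold, so a* = max(5.75, 8.61) = 8.61. The mid-quality type's constraint binds.

8.61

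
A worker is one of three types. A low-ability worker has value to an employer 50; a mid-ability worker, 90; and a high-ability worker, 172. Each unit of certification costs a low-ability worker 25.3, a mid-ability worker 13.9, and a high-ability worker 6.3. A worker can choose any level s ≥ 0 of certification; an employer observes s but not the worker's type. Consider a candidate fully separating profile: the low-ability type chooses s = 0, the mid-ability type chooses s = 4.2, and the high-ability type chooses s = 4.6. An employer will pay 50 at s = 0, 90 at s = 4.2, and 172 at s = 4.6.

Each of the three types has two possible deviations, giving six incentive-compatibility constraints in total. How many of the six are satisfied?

Mid-ability (own payoff 90 − 13.9×4.2 = 31.62): to s=0 gives 50 → profitable ✗; to s=4.6 gives 172 − 13.9×4.6 = 108.06 → profitable ✗.
Low-ability (own payoff 50): to s=4.2 gives 90 − 25.3×4.2 = -16.26 → no gain ✓; to s=4.6 gives 172 − 25.3×4.6 = 55.62 → profitable ✗.
High-ability (own payoff 172 − 6.3×4.6 = 143.02): to s=0 gives 50 → no gain ✓; to s=4.2 gives 90 − 6.3×4.2 = 63.54 → no gain ✓.
3 of the 6 constraints hold; not an equilibrium.

3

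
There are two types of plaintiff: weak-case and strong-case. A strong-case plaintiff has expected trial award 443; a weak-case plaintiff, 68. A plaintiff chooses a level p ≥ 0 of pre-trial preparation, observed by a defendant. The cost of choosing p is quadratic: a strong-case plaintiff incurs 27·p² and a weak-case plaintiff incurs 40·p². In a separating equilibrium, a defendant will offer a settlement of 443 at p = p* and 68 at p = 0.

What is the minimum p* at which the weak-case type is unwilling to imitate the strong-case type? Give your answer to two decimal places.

The weak-case type at p = 0 receives 68; imitating at p* yields 443 − 40·p*².
Indifference: 68 = 443 − 40·p*², so p*² = (443 − 68) / 40 = 9.375.
p* = √9.375 ≈ 3.06.

3.06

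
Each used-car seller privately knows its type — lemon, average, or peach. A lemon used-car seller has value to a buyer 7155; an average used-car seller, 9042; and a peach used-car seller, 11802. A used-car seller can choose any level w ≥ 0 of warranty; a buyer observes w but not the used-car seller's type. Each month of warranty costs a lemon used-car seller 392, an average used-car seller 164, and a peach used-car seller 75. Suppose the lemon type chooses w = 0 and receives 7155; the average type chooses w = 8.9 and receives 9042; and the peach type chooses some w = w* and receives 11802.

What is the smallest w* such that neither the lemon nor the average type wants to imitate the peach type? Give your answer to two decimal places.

Average type (on-path payoff 9042 − 164×8.9 = 7582.4) won't mimic when 7582.4 ≥ 11802 − 164·w*, i.e. w* ≥ 25.73.
Lemon type (on-path payoff 7155) won't mimic when 7155 ≥ 11802 − 392·w*, i.e. w* ≥ 11.85.
Both must hold, so w* = max(11.85, 25.73) = 25.73. The average type's constraint binds.

25.73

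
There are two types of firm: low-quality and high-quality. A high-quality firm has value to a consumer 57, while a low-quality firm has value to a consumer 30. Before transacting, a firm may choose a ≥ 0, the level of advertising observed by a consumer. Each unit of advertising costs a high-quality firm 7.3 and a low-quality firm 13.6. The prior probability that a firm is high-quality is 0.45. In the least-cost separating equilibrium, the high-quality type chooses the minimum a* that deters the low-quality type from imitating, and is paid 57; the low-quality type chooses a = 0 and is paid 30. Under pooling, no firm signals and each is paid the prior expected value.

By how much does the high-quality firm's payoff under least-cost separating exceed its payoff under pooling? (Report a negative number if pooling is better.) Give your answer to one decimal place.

0.4

Least-cost separating signal: a* solves 30 = 57 − 13.6·a*, so a* = (57 − 30)/13.6 ≈ 1.9853.
High-quality type's separating payoff: 57 − 7.3 × a* = 57 − 7.3 × (57 − 30)/13.6 = 57 − 197.1/13.6 ≈ 42.507.
Pooling payoff: 0.45 × 57 + 0.55 × 30 = 42.15.
Difference: 42.507 − 42.15 = 0.357, i.e. 0.4 to one decimal place.
The high-quality type prefers to separate.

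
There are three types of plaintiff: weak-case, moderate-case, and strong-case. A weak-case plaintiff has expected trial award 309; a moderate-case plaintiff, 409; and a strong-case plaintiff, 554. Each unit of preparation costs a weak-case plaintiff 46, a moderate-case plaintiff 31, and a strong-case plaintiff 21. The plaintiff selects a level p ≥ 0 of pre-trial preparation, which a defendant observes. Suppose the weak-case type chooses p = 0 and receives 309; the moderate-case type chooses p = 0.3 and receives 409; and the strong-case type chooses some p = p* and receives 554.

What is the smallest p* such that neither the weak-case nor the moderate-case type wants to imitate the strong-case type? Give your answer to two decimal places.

Weak-case type (on-path payoff 309) won't mimic when 309 ≥ 554 − 46·p*, i.e. p* ≥ 5.33.
Moderate-case type (on-path payoff 409 − 31×0.3 = 399.7) won't mimic when 399.7 ≥ 554 − 31·p*, i.e. p* ≥ 4.98.
Both must hold, so p* = max(5.33, 4.98) = 5.33. The weak-case type's constraint binds.

5.33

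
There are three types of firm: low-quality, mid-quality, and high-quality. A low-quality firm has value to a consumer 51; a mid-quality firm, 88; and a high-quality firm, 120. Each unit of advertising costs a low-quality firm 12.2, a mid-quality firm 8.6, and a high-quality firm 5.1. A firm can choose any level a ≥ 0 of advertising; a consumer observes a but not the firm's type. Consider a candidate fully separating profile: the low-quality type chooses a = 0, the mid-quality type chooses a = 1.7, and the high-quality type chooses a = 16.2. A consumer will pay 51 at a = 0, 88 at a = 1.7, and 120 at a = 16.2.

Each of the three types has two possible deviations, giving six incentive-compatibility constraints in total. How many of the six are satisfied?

Mid-quality (own payoff 88 − 8.6×1.7 = 73.38): to a=0 gives 51 → no gain ✓; to a=16.2 gives 120 − 8.6×16.2 = -19.32 → no gain ✓.
Low-quality (own payoff 51): to a=1.7 gives 88 − 12.2×1.7 = 67.26 → profitable ✗; to a=16.2 gives 120 − 12.2×16.2 = -77.64 → no gain ✓.
High-quality (own payoff 120 − 5.1×16.2 = 37.38): to a=0 gives 51 → profitable ✗; to a=1.7 gives 88 − 5.1×1.7 = 79.33 → profitable ✗.
3 of the 6 constraints hold; not an equilibrium.

3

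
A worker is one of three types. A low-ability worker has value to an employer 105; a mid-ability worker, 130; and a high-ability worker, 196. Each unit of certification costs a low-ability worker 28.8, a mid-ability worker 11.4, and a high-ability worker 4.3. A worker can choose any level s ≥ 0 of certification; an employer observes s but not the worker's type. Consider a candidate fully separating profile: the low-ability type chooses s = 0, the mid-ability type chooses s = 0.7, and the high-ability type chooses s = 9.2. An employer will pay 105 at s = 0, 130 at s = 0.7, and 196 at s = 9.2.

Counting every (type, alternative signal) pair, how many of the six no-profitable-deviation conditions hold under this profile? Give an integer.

Mid-ability (own payoff 130 − 11.4×0.7 = 122.02): to s=0 gives 105 → no gain ✓; to s=9.2 gives 196 − 11.4×9.2 = 91.12 → no gain ✓.
Low-ability (own payoff 105): to s=0.7 gives 130 − 28.8×0.7 = 109.84 → profitable ✗; to s=9.2 gives 196 − 28.8×9.2 = -68.96 → no gain ✓.
High-ability (own payoff 196 − 4.3×9.2 = 156.44): to s=0 gives 105 → no gain ✓; to s=0.7 gives 130 − 4.3×0.7 = 126.99 → no gain ✓.
5 of the 6 constraints hold; not an equilibrium.

5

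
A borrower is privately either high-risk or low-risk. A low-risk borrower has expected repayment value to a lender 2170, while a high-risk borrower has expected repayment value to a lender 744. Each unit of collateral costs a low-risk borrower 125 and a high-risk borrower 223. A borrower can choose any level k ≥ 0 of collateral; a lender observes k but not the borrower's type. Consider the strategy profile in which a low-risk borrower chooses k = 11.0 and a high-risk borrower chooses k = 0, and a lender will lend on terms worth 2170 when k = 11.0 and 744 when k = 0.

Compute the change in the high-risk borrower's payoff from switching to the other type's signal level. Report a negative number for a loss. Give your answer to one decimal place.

-1027.0

Playing k = 0 the high-risk borrower receives 744.
Deviating to k = 11.0 brings payment 2170 at cost 223 × 11.0 = 2453, netting -283.
Gain from deviating: -283 − 744 = -1027.0.
The gain is negative, so the high-risk type's incentive-compatibility constraint is satisfied.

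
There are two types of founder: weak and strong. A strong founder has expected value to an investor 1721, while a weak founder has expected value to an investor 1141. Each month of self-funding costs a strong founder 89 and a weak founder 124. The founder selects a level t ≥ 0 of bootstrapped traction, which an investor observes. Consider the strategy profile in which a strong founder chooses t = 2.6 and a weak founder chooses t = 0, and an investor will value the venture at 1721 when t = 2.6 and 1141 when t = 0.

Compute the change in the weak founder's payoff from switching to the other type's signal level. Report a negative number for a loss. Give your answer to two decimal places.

257.60

Playing t = 0 the weak founder receives 1141.
Deviating to t = 2.6 brings payment 1721 at cost 124 × 2.6 = 322.4, netting 1398.6.
Gain from deviating: 1398.6 − 1141 = 257.60.
The gain is positive, so the weak type's incentive-compatibility constraint is violated — this profile is not a separating equilibrium.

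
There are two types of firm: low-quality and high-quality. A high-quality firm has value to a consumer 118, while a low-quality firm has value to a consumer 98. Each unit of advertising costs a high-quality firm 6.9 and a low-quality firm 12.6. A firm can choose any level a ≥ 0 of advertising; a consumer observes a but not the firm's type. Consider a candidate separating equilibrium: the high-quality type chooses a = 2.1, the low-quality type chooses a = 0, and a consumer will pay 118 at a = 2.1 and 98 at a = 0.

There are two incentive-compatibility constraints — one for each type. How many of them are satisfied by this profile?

Low-quality type: stay at 0 → 98; mimic → 118 − 12.6 × 2.1 = 91.54. IC holds (98 ≥ 91.54).
High-quality type: signal → 118 − 6.9 × 2.1 = 103.51; deviate to 0 → 98. IC holds (103.51 ≥ 98).
2 of 2 constraints hold, so this is a separating equilibrium.

2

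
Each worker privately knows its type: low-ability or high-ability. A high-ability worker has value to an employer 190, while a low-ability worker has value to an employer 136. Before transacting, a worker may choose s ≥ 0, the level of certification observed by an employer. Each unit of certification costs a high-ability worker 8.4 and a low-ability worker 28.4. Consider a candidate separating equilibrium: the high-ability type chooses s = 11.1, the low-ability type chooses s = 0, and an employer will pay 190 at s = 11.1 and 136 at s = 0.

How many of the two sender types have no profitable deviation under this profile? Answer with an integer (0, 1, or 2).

1

High-ability type: signal → 190 − 8.4 × 11.1 = 96.76; deviate to 0 → 136. IC fails (96.76 < 136).
Low-ability type: stay at 0 → 136; mimic → 190 − 28.4 × 11.1 = -125.24. IC holds (136 ≥ -125.24).
1 of 2 constraints hold, so this profile is not an equilibrium.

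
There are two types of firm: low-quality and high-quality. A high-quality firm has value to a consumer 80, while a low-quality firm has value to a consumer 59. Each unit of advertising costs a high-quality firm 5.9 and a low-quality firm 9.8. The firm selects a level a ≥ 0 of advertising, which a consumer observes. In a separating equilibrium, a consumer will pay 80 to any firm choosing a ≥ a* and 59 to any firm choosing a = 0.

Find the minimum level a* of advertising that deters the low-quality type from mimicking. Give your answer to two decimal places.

2.14

A low-quality firm choosing a = 0 receives 59.
Imitating at a* instead would pay 80 at cost 9.8·a*, netting 80 − 9.8·a*.
Indifference: 59 = 80 − 9.8·a*, so a* = (80 − 59) / 9.8 ≈ 2.14.
At a* the low-quality type's incentive constraint just binds; the high-quality type strictly prefers a* since its per-unit cost is lower.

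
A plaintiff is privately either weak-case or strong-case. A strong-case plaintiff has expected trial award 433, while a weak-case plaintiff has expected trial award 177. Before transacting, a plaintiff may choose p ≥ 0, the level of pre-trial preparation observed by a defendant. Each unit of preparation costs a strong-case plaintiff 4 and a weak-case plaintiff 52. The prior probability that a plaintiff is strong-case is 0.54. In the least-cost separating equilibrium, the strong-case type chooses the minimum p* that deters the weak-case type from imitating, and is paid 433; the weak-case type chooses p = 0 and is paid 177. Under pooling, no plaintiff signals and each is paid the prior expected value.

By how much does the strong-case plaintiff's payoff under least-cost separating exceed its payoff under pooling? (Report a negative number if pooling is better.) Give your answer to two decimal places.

98.07

Least-cost separating signal: p* solves 177 = 433 − 52·p*, so p* = (433 − 177)/52 ≈ 4.9231.
Strong-case type's separating payoff: 433 − 4 × p* = 433 − 4 × (433 − 177)/52 = 433 − 1024/52 ≈ 413.3077.
Pooling payoff: 0.54 × 433 + 0.46 × 177 = 315.24.
Difference: 413.3077 − 315.24 = 98.0677, i.e. 98.07 to two decimal places.
The strong-case type prefers to separate.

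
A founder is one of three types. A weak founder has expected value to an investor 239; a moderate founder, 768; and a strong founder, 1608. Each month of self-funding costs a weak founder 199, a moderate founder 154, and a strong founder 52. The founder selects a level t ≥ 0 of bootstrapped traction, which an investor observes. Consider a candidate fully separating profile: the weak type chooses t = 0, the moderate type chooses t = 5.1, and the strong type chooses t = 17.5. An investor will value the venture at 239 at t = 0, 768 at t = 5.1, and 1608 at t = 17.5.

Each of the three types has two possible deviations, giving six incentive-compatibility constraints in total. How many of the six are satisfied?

5

Strong (own payoff 1608 − 52×17.5 = 698): to t=0 gives 239 → no gain ✓; to t=5.1 gives 768 − 52×5.1 = 502.8 → no gain ✓.
Weak (own payoff 239): to t=5.1 gives 768 − 199×5.1 = -246.9 → no gain ✓; to t=17.5 gives 1608 − 199×17.5 = -1874.5 → no gain ✓.
Moderate (own payoff 768 − 154×5.1 = -17.4): to t=0 gives 239 → profitable ✗; to t=17.5 gives 1608 − 154×17.5 = -1087 → no gain ✓.
5 of the 6 constraints hold; not an equilibrium.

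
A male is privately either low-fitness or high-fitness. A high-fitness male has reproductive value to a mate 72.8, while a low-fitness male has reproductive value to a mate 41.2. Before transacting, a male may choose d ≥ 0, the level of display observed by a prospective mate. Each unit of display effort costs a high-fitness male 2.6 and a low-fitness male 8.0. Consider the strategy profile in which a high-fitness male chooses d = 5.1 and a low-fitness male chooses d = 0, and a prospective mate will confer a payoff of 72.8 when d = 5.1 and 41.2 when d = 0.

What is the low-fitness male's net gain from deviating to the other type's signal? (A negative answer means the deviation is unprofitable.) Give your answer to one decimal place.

-9.2

Playing d = 0 the low-fitness male receives 41.2.
Deviating to d = 5.1 brings payment 72.8 at cost 8.0 × 5.1 = 40.8, netting 32.
Gain from deviating: 32 − 41.2 = -9.2.
The gain is negative, so the low-fitness type's incentive-compatibility constraint is satisfied.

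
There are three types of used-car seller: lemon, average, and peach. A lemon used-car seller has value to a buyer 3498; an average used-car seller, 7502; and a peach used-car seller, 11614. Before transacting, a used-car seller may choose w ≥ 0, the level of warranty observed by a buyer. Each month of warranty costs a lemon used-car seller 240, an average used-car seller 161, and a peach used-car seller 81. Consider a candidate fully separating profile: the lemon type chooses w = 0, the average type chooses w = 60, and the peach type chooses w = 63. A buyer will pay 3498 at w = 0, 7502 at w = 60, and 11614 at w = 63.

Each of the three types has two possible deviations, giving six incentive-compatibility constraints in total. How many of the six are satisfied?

4

Peach (own payoff 11614 − 81×63 = 6511): to w=0 gives 3498 → no gain ✓; to w=60 gives 7502 − 81×60 = 2642 → no gain ✓.
Average (own payoff 7502 − 161×60 = -2158): to w=0 gives 3498 → profitable ✗; to w=63 gives 11614 − 161×63 = 1471 → profitable ✗.
Lemon (own payoff 3498): to w=60 gives 7502 − 240×60 = -6898 → no gain ✓; to w=63 gives 11614 − 240×63 = -3506 → no gain ✓.
4 of the 6 constraints hold; not an equilibrium.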